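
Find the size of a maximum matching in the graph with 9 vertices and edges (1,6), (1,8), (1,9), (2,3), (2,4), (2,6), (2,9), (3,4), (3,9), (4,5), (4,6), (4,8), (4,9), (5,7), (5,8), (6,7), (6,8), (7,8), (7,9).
4 (matching: (2,9), (3,4), (5,7), (6,8); upper bound floor(n/2) = floor(9/2) = 4)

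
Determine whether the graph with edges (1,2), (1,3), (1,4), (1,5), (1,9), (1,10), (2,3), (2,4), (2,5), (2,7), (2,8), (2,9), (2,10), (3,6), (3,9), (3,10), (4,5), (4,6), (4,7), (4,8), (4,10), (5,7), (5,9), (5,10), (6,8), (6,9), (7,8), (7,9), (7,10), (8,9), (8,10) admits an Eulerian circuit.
No (4 vertices have odd degree: {3, 4, 9, 10}; Eulerian circuit requires 0)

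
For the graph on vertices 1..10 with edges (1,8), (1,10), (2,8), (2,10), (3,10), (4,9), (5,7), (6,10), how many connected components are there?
3 (components: {1, 2, 3, 6, 8, 10}, {4, 9}, {5, 7})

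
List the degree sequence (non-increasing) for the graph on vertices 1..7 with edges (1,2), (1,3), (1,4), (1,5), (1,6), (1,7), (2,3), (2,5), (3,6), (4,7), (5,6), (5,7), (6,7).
[6, 4, 4, 4, 3, 3, 2] (degrees: deg(1)=6, deg(2)=3, deg(3)=3, deg(4)=2, deg(5)=4, deg(6)=4, deg(7)=4)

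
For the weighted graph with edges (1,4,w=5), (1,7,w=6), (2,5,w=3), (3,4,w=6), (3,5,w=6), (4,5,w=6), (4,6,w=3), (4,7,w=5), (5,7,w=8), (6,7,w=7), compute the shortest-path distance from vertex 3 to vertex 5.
6 (path: 3 -> 5; weights 6 = 6)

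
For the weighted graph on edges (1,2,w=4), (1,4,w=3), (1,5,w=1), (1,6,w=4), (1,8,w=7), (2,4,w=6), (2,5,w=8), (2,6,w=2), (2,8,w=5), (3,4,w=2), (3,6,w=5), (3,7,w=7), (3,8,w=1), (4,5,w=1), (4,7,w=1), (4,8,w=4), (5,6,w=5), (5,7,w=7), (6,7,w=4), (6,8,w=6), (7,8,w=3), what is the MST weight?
12 (MST edges: (1,2,w=4), (1,5,w=1), (2,6,w=2), (3,4,w=2), (3,8,w=1), (4,5,w=1), (4,7,w=1); sum of weights 4 + 1 + 2 + 2 + 1 + 1 + 1 = 12)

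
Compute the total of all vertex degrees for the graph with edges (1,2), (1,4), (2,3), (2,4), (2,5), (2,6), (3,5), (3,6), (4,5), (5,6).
20 (handshake: sum of degrees = 2|E| = 2 x 10 = 20)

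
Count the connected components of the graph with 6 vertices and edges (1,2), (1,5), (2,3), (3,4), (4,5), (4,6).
1 (components: {1, 2, 3, 4, 5, 6})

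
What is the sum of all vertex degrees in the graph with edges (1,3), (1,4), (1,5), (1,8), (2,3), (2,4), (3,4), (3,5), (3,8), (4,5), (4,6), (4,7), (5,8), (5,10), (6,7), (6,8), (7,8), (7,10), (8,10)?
38 (handshake: sum of degrees = 2|E| = 2 x 19 = 38)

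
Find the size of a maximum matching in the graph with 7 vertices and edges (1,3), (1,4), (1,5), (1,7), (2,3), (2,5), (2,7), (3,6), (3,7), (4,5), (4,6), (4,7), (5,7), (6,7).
3 (matching: (2,3), (4,6), (5,7); upper bound floor(n/2) = floor(7/2) = 3)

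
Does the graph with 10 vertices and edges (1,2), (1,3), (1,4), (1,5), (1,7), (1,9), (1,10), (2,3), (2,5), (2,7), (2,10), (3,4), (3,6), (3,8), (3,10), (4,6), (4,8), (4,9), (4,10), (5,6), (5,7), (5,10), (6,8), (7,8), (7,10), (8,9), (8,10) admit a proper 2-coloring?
No (odd cycle of length 3: 3 -> 1 -> 4 -> 3)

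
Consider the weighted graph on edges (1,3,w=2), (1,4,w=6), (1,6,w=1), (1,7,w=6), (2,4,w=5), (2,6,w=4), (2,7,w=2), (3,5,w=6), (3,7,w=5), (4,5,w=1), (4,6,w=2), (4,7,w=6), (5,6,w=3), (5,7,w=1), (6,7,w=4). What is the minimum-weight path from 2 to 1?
5 (path: 2 -> 6 -> 1; weights 4 + 1 = 5)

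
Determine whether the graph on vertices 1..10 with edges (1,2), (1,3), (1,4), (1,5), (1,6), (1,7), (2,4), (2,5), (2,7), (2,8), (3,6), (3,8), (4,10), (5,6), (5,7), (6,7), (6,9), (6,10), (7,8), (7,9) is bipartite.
No (odd cycle of length 3: 6 -> 1 -> 3 -> 6)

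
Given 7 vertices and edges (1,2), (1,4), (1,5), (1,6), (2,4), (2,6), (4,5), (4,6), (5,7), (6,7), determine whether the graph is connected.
No, it has 2 components: {1, 2, 4, 5, 6, 7}, {3}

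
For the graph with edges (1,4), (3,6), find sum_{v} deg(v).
4 (handshake: sum of degrees = 2|E| = 2 x 2 = 4)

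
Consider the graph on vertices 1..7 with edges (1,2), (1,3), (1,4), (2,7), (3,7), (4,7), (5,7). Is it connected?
No, it has 2 components: {1, 2, 3, 4, 5, 7}, {6}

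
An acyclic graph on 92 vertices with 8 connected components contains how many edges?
84 (Each of the 8 component trees on V_i vertices has V_i - 1 edges; summing gives V - C = 92 - 8 = 84)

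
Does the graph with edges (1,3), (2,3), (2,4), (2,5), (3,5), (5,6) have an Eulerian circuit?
No (6 vertices have odd degree: {1, 2, 3, 4, 5, 6}; Eulerian circuit requires 0)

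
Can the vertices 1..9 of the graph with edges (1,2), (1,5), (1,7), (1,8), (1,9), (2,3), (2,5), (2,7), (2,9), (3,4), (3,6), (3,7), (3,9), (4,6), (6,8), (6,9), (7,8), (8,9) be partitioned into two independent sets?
No (odd cycle of length 3: 2 -> 1 -> 5 -> 2)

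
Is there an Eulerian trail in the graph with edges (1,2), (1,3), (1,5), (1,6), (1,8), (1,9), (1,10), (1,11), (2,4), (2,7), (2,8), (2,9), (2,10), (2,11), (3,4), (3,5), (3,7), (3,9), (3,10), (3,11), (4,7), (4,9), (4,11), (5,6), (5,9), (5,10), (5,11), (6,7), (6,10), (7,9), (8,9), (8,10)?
No (6 vertices have odd degree: {2, 3, 4, 7, 9, 11}; Eulerian path requires 0 or 2)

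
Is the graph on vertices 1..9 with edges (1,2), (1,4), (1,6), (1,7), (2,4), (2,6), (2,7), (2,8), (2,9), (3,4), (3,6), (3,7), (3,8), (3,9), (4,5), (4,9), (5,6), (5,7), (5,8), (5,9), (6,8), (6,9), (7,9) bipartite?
No (odd cycle of length 3: 7 -> 1 -> 2 -> 7)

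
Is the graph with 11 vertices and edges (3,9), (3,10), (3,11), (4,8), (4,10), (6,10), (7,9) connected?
No, it has 4 components: {1}, {2}, {3, 4, 6, 7, 8, 9, 10, 11}, {5}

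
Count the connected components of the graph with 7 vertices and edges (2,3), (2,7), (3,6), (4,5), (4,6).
2 (components: {1}, {2, 3, 4, 5, 6, 7})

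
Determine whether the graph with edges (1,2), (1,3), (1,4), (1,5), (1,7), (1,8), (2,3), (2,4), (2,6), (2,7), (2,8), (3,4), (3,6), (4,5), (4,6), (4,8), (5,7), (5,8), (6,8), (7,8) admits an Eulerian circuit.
Yes (the graph is connected and all 8 vertices have even degree)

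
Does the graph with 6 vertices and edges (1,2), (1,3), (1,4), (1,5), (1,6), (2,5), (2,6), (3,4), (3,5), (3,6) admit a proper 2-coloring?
No (odd cycle of length 3: 5 -> 1 -> 2 -> 5)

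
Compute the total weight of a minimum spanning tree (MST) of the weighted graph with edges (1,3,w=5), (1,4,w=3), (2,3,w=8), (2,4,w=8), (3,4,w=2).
13 (MST edges: (1,4,w=3), (2,3,w=8), (3,4,w=2); sum of weights 3 + 8 + 2 = 13)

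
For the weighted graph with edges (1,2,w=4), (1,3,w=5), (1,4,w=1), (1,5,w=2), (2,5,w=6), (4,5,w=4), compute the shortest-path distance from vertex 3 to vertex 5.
7 (path: 3 -> 1 -> 5; weights 5 + 2 = 7)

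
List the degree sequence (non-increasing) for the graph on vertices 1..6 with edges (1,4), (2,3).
[1, 1, 1, 1, 0, 0] (degrees: deg(1)=1, deg(2)=1, deg(3)=1, deg(4)=1, deg(5)=0, deg(6)=0)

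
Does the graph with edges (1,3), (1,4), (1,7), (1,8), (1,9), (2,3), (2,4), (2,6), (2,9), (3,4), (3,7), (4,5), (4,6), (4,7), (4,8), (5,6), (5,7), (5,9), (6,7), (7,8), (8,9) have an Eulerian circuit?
No (2 vertices have odd degree: {1, 4}; Eulerian circuit requires 0)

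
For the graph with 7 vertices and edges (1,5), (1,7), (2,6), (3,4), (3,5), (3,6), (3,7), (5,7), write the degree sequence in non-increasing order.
[4, 3, 3, 2, 2, 1, 1] (degrees: deg(1)=2, deg(2)=1, deg(3)=4, deg(4)=1, deg(5)=3, deg(6)=2, deg(7)=3)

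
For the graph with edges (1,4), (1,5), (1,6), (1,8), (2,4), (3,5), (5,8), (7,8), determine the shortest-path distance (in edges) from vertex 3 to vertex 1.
2 (path: 3 -> 5 -> 1, 2 edges)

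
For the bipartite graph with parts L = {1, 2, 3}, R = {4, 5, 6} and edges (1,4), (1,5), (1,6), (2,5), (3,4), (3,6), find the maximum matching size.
3 (matching: (1,6), (2,5), (3,4); upper bound min(|L|,|R|) = min(3,3) = 3)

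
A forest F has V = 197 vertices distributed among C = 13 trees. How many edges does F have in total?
184 (Each of the 13 component trees on V_i vertices has V_i - 1 edges; summing gives V - C = 197 - 13 = 184)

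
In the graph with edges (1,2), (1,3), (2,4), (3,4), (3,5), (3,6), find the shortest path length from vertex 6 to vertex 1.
2 (path: 6 -> 3 -> 1, 2 edges)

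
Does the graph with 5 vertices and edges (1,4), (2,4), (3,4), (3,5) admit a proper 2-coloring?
Yes. Partition: {1, 2, 3}, {4, 5}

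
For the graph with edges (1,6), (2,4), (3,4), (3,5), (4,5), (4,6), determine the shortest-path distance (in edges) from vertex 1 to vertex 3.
3 (path: 1 -> 6 -> 4 -> 3, 3 edges)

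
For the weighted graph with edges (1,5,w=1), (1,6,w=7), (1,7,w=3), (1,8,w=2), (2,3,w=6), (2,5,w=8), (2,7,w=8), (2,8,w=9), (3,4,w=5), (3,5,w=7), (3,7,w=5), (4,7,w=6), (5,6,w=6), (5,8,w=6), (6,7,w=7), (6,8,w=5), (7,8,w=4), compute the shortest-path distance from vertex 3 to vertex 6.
12 (path: 3 -> 7 -> 6; weights 5 + 7 = 12)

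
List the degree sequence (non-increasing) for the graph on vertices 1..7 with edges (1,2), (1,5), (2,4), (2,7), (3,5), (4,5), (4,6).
[3, 3, 3, 2, 1, 1, 1] (degrees: deg(1)=2, deg(2)=3, deg(3)=1, deg(4)=3, deg(5)=3, deg(6)=1, deg(7)=1)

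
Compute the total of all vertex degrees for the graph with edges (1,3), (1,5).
4 (handshake: sum of degrees = 2|E| = 2 x 2 = 4)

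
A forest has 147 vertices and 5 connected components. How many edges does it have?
142 (Each of the 5 component trees on V_i vertices has V_i - 1 edges; summing gives V - C = 147 - 5 = 142)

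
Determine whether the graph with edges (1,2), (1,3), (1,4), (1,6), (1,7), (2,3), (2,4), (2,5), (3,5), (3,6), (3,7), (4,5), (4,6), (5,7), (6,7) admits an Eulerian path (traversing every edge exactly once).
Yes (the graph is connected and exactly 2 vertices have odd degree: {1, 3}; any Eulerian path must start and end at those)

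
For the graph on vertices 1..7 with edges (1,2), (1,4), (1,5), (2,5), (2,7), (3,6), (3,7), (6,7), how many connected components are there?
1 (components: {1, 2, 3, 4, 5, 6, 7})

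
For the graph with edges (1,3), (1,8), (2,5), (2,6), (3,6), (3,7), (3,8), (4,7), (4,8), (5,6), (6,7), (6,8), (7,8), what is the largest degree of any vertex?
5 (attained at vertices 6, 8)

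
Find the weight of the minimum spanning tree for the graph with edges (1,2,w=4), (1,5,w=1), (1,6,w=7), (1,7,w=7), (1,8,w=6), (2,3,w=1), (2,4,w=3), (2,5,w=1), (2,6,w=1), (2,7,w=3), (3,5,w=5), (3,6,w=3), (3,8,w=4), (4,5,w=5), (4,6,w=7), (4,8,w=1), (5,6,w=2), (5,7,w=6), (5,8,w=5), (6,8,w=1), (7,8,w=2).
8 (MST edges: (1,5,w=1), (2,3,w=1), (2,5,w=1), (2,6,w=1), (4,8,w=1), (6,8,w=1), (7,8,w=2); sum of weights 1 + 1 + 1 + 1 + 1 + 1 + 2 = 8)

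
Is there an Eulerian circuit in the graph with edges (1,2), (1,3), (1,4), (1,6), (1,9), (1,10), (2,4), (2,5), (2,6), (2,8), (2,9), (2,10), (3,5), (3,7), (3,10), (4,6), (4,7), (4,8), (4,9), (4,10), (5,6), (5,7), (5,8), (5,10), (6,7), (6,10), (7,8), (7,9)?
No (2 vertices have odd degree: {2, 4}; Eulerian circuit requires 0)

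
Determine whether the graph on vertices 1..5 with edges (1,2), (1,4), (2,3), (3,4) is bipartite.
Yes. Partition: {1, 3, 5}, {2, 4}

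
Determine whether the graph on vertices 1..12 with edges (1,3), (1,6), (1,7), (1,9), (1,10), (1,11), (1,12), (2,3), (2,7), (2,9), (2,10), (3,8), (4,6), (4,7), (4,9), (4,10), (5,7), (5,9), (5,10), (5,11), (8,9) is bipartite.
Yes. Partition: {1, 2, 4, 5, 8}, {3, 6, 7, 9, 10, 11, 12}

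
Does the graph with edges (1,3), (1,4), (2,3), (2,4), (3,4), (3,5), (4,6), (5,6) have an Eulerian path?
Yes — and in fact it has an Eulerian circuit (the graph is connected and all 6 vertices have even degree)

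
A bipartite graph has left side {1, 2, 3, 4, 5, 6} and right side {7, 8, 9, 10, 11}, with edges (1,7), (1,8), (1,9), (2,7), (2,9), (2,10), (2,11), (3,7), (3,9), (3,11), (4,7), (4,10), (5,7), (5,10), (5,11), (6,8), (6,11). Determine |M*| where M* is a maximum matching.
5 (matching: (1,9), (2,11), (3,7), (4,10), (6,8); upper bound min(|L|,|R|) = min(6,5) = 5)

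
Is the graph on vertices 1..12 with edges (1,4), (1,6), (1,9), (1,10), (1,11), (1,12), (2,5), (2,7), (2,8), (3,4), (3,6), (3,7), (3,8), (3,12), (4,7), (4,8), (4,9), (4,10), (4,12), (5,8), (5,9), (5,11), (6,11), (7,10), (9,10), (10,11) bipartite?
No (odd cycle of length 3: 4 -> 1 -> 12 -> 4)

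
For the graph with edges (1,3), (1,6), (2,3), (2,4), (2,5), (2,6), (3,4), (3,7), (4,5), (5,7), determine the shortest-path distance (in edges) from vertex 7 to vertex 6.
3 (path: 7 -> 5 -> 2 -> 6, 3 edges)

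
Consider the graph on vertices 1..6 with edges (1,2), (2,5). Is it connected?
No, it has 4 components: {1, 2, 5}, {3}, {4}, {6}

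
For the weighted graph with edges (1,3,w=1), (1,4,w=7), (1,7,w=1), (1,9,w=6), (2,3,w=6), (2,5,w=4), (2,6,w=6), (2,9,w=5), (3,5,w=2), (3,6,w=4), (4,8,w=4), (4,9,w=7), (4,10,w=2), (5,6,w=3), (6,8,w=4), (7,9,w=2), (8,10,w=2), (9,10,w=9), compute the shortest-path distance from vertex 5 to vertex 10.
9 (path: 5 -> 6 -> 8 -> 10; weights 3 + 4 + 2 = 9)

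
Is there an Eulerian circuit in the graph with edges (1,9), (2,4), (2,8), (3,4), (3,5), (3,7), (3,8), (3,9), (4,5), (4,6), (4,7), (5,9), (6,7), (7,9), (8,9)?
No (6 vertices have odd degree: {1, 3, 4, 5, 8, 9}; Eulerian circuit requires 0)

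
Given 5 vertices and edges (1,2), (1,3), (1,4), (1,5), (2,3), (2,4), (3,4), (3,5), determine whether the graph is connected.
Yes (BFS from 1 visits [1, 2, 3, 4, 5] — all 5 vertices reached)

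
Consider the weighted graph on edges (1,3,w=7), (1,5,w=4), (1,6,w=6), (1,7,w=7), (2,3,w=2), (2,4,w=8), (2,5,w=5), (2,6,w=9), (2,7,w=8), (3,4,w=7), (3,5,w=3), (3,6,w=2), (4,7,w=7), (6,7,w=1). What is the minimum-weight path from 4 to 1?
14 (path: 4 -> 3 -> 1; weights 7 + 7 = 14)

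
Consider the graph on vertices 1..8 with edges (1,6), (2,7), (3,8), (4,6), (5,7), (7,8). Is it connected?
No, it has 2 components: {1, 4, 6}, {2, 3, 5, 7, 8}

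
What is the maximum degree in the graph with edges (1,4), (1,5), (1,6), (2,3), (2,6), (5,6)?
3 (attained at vertices 1, 6)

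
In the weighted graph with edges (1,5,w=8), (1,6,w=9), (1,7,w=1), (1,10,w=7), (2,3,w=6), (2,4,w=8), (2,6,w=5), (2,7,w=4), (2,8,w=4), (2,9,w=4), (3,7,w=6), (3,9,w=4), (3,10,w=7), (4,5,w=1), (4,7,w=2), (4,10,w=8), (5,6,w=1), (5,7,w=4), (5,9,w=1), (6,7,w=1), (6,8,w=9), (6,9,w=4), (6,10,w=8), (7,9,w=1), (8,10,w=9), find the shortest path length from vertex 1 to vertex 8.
9 (path: 1 -> 7 -> 2 -> 8; weights 1 + 4 + 4 = 9)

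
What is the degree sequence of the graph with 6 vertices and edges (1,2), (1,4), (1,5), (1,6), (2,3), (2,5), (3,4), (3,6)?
[4, 3, 3, 2, 2, 2] (degrees: deg(1)=4, deg(2)=3, deg(3)=3, deg(4)=2, deg(5)=2, deg(6)=2)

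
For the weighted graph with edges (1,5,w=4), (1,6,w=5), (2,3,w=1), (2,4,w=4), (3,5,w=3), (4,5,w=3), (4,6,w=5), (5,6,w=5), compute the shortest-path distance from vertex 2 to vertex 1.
8 (path: 2 -> 3 -> 5 -> 1; weights 1 + 3 + 4 = 8)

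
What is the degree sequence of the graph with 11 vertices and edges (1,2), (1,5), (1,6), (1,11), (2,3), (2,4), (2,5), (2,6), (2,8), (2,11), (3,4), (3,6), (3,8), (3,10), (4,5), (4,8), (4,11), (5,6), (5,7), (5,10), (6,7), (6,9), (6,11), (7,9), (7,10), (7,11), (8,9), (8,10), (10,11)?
[7, 7, 6, 6, 5, 5, 5, 5, 5, 4, 3] (degrees: deg(1)=4, deg(2)=7, deg(3)=5, deg(4)=5, deg(5)=6, deg(6)=7, deg(7)=5, deg(8)=5, deg(9)=3, deg(10)=5, deg(11)=6)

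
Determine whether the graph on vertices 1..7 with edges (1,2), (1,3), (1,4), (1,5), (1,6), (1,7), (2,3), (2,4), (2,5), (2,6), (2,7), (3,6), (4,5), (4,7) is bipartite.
No (odd cycle of length 3: 4 -> 1 -> 2 -> 4)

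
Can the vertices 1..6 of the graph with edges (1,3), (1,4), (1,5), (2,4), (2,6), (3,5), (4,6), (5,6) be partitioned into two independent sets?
No (odd cycle of length 3: 3 -> 1 -> 5 -> 3)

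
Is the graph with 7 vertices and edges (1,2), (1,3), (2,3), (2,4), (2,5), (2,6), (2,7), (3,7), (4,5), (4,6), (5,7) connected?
Yes (BFS from 1 visits [1, 2, 3, 4, 5, 6, 7] — all 7 vertices reached)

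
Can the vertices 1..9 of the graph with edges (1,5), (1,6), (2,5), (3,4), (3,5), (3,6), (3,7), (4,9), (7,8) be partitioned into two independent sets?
Yes. Partition: {1, 2, 3, 8, 9}, {4, 5, 6, 7}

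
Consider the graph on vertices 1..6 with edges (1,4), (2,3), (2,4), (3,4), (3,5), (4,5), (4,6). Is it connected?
Yes (BFS from 1 visits [1, 4, 2, 3, 5, 6] — all 6 vertices reached)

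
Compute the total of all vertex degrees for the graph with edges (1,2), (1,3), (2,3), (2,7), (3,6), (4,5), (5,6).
14 (handshake: sum of degrees = 2|E| = 2 x 7 = 14)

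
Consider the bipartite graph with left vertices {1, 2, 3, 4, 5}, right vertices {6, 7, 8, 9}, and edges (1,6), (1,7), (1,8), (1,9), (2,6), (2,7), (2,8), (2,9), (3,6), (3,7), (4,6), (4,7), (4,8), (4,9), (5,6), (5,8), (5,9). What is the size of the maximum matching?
4 (matching: (1,9), (2,8), (3,7), (4,6); upper bound min(|L|,|R|) = min(5,4) = 4)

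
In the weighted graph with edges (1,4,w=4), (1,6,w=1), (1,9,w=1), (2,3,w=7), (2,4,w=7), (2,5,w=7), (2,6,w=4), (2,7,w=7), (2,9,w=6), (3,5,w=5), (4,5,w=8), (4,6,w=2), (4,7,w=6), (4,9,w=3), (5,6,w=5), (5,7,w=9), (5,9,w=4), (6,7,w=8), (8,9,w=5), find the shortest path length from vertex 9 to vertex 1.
1 (path: 9 -> 1; weights 1 = 1)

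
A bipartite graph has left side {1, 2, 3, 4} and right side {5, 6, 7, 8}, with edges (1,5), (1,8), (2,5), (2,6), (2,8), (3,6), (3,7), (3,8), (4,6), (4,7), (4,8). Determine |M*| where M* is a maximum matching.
4 (matching: (1,8), (2,5), (3,7), (4,6); upper bound min(|L|,|R|) = min(4,4) = 4)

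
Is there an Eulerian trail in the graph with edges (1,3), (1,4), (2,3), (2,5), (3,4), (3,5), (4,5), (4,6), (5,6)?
Yes — and in fact it has an Eulerian circuit (the graph is connected and all 6 vertices have even degree)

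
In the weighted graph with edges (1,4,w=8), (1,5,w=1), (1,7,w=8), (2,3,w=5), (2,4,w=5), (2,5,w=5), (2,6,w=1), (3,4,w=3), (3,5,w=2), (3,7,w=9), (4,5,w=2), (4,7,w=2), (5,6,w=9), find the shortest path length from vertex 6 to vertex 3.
6 (path: 6 -> 2 -> 3; weights 1 + 5 = 6)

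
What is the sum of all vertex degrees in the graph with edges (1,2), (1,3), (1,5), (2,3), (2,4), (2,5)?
12 (handshake: sum of degrees = 2|E| = 2 x 6 = 12)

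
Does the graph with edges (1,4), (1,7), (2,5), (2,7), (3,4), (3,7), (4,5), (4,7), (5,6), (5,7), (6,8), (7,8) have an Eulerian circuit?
Yes (the graph is connected and all 8 vertices have even degree)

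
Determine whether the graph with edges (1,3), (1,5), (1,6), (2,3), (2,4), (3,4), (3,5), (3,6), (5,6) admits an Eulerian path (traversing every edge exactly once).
No (4 vertices have odd degree: {1, 3, 5, 6}; Eulerian path requires 0 or 2)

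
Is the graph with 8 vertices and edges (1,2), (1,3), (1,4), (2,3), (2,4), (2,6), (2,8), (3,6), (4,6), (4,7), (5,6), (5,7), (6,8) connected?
Yes (BFS from 1 visits [1, 2, 3, 4, 6, 8, 7, 5] — all 8 vertices reached)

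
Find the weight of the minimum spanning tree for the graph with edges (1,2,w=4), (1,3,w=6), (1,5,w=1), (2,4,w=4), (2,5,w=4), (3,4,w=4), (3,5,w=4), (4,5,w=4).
13 (MST edges: (1,2,w=4), (1,5,w=1), (2,4,w=4), (3,4,w=4); sum of weights 4 + 1 + 4 + 4 = 13)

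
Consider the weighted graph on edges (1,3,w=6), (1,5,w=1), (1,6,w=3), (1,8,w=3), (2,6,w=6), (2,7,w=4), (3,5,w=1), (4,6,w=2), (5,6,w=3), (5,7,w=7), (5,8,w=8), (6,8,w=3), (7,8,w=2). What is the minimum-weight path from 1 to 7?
5 (path: 1 -> 8 -> 7; weights 3 + 2 = 5)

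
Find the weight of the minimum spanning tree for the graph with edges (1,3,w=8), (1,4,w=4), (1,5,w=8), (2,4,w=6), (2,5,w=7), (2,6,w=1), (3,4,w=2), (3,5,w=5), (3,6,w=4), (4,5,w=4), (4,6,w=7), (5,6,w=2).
13 (MST edges: (1,4,w=4), (2,6,w=1), (3,4,w=2), (3,6,w=4), (5,6,w=2); sum of weights 4 + 1 + 2 + 4 + 2 = 13)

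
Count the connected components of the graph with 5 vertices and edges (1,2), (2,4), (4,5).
2 (components: {1, 2, 4, 5}, {3})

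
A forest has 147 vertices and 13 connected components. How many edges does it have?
134 (Each of the 13 component trees on V_i vertices has V_i - 1 edges; summing gives V - C = 147 - 13 = 134)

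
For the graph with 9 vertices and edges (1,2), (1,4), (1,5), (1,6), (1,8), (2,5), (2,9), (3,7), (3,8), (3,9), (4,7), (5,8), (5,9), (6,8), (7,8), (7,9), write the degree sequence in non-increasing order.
[5, 5, 4, 4, 4, 3, 3, 2, 2] (degrees: deg(1)=5, deg(2)=3, deg(3)=3, deg(4)=2, deg(5)=4, deg(6)=2, deg(7)=4, deg(8)=5, deg(9)=4)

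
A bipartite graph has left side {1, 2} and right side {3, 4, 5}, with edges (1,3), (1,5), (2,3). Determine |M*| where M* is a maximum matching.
2 (matching: (1,5), (2,3); upper bound min(|L|,|R|) = min(2,3) = 2)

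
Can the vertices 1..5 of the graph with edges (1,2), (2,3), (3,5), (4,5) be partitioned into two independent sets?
Yes. Partition: {1, 3, 4}, {2, 5}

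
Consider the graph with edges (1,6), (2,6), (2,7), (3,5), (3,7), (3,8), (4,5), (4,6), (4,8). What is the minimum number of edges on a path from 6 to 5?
2 (path: 6 -> 4 -> 5, 2 edges)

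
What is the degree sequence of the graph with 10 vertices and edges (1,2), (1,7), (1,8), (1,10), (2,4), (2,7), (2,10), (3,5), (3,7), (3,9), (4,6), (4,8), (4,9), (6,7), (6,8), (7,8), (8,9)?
[5, 5, 4, 4, 4, 3, 3, 3, 2, 1] (degrees: deg(1)=4, deg(2)=4, deg(3)=3, deg(4)=4, deg(5)=1, deg(6)=3, deg(7)=5, deg(8)=5, deg(9)=3, deg(10)=2)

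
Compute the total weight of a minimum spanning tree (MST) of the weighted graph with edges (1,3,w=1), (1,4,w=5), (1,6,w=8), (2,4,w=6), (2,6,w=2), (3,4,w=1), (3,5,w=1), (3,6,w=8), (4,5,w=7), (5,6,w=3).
8 (MST edges: (1,3,w=1), (2,6,w=2), (3,4,w=1), (3,5,w=1), (5,6,w=3); sum of weights 1 + 2 + 1 + 1 + 3 = 8)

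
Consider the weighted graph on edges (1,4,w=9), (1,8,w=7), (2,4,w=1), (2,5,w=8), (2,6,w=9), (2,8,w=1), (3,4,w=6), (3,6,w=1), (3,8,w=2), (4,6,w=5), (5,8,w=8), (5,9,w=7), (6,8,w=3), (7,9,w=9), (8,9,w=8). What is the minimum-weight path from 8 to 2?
1 (path: 8 -> 2; weights 1 = 1)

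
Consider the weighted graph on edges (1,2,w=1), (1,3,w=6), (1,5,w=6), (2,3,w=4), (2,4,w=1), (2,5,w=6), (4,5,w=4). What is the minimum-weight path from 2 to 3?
4 (path: 2 -> 3; weights 4 = 4)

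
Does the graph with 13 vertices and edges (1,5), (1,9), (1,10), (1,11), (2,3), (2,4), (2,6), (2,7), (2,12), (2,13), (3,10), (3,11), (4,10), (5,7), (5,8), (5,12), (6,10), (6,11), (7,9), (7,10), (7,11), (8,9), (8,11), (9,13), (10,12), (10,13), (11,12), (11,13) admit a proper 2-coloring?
Yes. Partition: {1, 3, 4, 6, 7, 8, 12, 13}, {2, 5, 9, 10, 11}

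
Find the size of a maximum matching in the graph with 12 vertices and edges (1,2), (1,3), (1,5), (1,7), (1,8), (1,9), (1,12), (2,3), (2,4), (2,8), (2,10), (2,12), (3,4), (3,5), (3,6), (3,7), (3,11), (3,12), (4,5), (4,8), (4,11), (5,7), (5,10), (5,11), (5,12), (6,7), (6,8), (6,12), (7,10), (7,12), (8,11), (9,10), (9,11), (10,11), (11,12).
6 (matching: (1,9), (2,12), (3,11), (4,8), (5,10), (6,7); upper bound floor(n/2) = floor(12/2) = 6)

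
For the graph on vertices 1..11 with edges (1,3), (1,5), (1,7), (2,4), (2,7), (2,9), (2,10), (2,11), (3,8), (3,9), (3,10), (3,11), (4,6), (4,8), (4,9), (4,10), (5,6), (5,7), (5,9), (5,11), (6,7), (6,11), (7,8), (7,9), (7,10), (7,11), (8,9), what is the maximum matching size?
5 (matching: (2,11), (3,10), (4,9), (5,6), (7,8); upper bound floor(n/2) = floor(11/2) = 5)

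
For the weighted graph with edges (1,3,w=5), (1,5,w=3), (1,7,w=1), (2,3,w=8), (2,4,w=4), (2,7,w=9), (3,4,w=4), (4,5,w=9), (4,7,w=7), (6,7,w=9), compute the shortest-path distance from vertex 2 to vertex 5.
13 (path: 2 -> 4 -> 5; weights 4 + 9 = 13)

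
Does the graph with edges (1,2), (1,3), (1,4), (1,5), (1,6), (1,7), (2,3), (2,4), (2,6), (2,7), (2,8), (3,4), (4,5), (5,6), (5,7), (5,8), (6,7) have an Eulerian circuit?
No (2 vertices have odd degree: {3, 5}; Eulerian circuit requires 0)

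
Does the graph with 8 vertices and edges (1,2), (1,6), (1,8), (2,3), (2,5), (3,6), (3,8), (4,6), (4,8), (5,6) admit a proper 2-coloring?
Yes. Partition: {1, 3, 4, 5, 7}, {2, 6, 8}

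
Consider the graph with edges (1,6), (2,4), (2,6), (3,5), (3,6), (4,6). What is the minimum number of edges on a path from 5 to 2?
3 (path: 5 -> 3 -> 6 -> 2, 3 edges)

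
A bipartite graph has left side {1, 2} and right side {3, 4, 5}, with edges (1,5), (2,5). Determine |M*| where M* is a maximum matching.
1 (matching: (1,5); upper bound min(|L|,|R|) = min(2,3) = 2)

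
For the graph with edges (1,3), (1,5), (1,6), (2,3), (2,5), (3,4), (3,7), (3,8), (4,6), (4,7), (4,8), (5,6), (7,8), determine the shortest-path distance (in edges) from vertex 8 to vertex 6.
2 (path: 8 -> 4 -> 6, 2 edges)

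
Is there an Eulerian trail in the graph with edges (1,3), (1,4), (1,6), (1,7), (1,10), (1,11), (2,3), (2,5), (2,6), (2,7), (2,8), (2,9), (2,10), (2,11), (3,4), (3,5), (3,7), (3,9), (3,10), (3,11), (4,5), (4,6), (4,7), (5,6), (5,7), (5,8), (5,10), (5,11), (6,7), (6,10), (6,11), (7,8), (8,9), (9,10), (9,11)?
No (4 vertices have odd degree: {4, 6, 7, 9}; Eulerian path requires 0 or 2)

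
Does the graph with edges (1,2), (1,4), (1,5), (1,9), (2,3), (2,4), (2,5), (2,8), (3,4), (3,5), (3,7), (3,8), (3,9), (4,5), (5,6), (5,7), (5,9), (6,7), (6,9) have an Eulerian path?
No (4 vertices have odd degree: {2, 5, 6, 7}; Eulerian path requires 0 or 2)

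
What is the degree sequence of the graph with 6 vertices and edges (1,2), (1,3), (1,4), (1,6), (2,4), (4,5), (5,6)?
[4, 3, 2, 2, 2, 1] (degrees: deg(1)=4, deg(2)=2, deg(3)=1, deg(4)=3, deg(5)=2, deg(6)=2)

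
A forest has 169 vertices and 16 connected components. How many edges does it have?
153 (Each of the 16 component trees on V_i vertices has V_i - 1 edges; summing gives V - C = 169 - 16 = 153)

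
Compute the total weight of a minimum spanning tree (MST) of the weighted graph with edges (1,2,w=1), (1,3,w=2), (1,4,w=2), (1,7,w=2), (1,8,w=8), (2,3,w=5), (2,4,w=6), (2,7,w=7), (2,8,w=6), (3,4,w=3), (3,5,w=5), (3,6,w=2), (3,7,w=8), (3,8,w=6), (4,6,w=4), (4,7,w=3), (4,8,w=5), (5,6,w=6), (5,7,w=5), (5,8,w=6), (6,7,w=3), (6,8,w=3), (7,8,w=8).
17 (MST edges: (1,2,w=1), (1,3,w=2), (1,4,w=2), (1,7,w=2), (3,5,w=5), (3,6,w=2), (6,8,w=3); sum of weights 1 + 2 + 2 + 2 + 5 + 2 + 3 = 17)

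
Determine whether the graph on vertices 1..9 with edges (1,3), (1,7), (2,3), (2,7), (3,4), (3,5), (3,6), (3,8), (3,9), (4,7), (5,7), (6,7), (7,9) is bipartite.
Yes. Partition: {1, 2, 4, 5, 6, 8, 9}, {3, 7}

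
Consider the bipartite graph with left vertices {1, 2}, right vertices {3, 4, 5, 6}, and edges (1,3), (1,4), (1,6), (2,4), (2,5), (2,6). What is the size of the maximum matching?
2 (matching: (1,6), (2,5); upper bound min(|L|,|R|) = min(2,4) = 2)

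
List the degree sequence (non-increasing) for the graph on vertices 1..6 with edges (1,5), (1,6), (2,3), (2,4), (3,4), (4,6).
[3, 2, 2, 2, 2, 1] (degrees: deg(1)=2, deg(2)=2, deg(3)=2, deg(4)=3, deg(5)=1, deg(6)=2)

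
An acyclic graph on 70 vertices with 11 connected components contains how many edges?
59 (Each of the 11 component trees on V_i vertices has V_i - 1 edges; summing gives V - C = 70 - 11 = 59)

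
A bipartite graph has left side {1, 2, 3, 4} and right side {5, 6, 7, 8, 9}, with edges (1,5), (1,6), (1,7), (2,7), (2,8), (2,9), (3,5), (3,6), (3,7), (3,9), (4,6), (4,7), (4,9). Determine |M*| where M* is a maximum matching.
4 (matching: (1,7), (2,8), (3,9), (4,6); upper bound min(|L|,|R|) = min(4,5) = 4)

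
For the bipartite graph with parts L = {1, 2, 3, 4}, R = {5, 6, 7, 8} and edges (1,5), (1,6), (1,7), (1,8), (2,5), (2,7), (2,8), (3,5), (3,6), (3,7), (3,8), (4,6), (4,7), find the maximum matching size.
4 (matching: (1,8), (2,7), (3,5), (4,6); upper bound min(|L|,|R|) = min(4,4) = 4)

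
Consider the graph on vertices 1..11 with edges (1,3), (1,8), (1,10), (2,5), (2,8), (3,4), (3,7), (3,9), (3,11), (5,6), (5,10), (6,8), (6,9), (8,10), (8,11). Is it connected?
Yes (BFS from 1 visits [1, 3, 8, 10, 4, 7, 9, 11, 2, 6, 5] — all 11 vertices reached)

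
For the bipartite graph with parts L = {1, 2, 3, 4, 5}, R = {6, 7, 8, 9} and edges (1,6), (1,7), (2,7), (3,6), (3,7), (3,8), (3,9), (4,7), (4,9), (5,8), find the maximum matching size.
4 (matching: (1,7), (3,6), (4,9), (5,8); upper bound min(|L|,|R|) = min(5,4) = 4)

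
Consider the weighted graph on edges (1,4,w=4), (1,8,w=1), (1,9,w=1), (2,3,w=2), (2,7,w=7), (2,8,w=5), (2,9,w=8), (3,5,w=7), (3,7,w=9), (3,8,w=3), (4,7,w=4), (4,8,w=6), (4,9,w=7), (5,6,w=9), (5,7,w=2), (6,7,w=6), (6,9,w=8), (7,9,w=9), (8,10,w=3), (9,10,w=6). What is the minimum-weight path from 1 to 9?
1 (path: 1 -> 9; weights 1 = 1)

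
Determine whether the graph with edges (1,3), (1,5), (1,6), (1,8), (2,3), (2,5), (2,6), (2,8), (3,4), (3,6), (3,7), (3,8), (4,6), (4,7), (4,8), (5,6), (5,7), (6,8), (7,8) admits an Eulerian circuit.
Yes (the graph is connected and all 8 vertices have even degree)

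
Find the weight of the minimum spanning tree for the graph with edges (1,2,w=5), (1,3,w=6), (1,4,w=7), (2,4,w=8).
18 (MST edges: (1,2,w=5), (1,3,w=6), (1,4,w=7); sum of weights 5 + 6 + 7 = 18)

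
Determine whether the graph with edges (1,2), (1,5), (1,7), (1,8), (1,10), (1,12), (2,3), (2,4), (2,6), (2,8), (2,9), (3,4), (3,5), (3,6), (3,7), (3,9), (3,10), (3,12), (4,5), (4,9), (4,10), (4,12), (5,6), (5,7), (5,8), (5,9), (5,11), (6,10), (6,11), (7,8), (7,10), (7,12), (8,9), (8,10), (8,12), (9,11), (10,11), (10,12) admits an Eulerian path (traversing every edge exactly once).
Yes (the graph is connected and exactly 2 vertices have odd degree: {6, 8}; any Eulerian path must start and end at those)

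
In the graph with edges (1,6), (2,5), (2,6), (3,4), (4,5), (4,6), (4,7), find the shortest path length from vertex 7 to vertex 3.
2 (path: 7 -> 4 -> 3, 2 edges)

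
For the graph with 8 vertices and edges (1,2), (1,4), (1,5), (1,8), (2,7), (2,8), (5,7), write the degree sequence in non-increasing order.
[4, 3, 2, 2, 2, 1, 0, 0] (degrees: deg(1)=4, deg(2)=3, deg(3)=0, deg(4)=1, deg(5)=2, deg(6)=0, deg(7)=2, deg(8)=2)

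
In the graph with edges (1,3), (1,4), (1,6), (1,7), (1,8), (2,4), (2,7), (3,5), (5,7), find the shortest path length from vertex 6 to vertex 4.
2 (path: 6 -> 1 -> 4, 2 edges)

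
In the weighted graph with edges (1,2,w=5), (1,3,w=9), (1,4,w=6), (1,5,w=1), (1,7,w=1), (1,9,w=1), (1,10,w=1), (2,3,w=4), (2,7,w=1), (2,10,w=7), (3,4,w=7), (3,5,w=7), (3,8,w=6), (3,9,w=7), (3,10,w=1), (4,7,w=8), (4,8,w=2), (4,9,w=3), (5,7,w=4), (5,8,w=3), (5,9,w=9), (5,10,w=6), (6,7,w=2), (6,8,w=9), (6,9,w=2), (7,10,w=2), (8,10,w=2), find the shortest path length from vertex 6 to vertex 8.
6 (path: 6 -> 7 -> 10 -> 8; weights 2 + 2 + 2 = 6)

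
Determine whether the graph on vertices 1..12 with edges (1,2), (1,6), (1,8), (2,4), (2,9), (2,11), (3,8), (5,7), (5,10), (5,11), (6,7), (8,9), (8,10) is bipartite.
Yes. Partition: {1, 3, 4, 7, 9, 10, 11, 12}, {2, 5, 6, 8}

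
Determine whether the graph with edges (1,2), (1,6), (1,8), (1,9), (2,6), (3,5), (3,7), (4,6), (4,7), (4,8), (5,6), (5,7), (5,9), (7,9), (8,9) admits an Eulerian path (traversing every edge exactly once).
Yes (the graph is connected and exactly 2 vertices have odd degree: {4, 8}; any Eulerian path must start and end at those)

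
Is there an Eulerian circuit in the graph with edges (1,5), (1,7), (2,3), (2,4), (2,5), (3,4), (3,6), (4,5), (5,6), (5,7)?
No (4 vertices have odd degree: {2, 3, 4, 5}; Eulerian circuit requires 0)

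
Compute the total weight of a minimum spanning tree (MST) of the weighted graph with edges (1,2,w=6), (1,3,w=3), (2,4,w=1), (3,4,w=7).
10 (MST edges: (1,2,w=6), (1,3,w=3), (2,4,w=1); sum of weights 6 + 3 + 1 = 10)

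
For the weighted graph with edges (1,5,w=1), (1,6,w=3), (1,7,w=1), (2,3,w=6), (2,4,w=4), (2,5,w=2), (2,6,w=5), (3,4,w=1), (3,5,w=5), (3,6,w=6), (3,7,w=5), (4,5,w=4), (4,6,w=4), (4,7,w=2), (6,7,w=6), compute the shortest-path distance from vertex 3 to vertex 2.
5 (path: 3 -> 4 -> 2; weights 1 + 4 = 5)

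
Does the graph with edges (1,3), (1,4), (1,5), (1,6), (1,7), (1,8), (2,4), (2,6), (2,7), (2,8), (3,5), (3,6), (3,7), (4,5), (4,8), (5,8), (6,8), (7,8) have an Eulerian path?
Yes — and in fact it has an Eulerian circuit (the graph is connected and all 8 vertices have even degree)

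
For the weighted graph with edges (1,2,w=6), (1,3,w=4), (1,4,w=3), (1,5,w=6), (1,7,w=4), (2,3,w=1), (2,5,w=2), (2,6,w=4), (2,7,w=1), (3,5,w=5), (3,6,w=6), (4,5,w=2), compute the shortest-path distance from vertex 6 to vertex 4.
8 (path: 6 -> 2 -> 5 -> 4; weights 4 + 2 + 2 = 8)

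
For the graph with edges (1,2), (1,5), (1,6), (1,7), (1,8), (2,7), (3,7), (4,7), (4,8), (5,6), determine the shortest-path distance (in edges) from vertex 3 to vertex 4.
2 (path: 3 -> 7 -> 4, 2 edges)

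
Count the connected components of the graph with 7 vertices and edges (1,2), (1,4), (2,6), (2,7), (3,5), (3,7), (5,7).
1 (components: {1, 2, 3, 4, 5, 6, 7})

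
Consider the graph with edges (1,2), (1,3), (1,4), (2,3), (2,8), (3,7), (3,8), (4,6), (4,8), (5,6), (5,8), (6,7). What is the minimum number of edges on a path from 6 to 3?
2 (path: 6 -> 7 -> 3, 2 edges)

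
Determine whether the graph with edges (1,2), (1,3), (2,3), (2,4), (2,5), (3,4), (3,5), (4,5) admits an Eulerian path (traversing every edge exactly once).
Yes (the graph is connected and exactly 2 vertices have odd degree: {4, 5}; any Eulerian path must start and end at those)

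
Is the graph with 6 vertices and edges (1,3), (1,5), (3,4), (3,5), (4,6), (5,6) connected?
No, it has 2 components: {1, 3, 4, 5, 6}, {2}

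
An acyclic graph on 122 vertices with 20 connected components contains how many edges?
102 (Each of the 20 component trees on V_i vertices has V_i - 1 edges; summing gives V - C = 122 - 20 = 102)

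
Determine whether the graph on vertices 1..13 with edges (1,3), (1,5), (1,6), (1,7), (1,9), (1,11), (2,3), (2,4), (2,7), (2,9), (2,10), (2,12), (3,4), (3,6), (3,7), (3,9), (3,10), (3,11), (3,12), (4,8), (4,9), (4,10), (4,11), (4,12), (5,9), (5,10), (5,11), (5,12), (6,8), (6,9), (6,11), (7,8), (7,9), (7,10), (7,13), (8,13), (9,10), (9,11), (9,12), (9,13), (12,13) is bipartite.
No (odd cycle of length 3: 11 -> 1 -> 3 -> 11)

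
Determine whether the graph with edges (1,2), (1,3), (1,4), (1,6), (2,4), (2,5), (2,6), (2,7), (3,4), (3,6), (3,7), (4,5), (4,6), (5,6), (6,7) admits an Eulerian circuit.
No (4 vertices have odd degree: {2, 4, 5, 7}; Eulerian circuit requires 0)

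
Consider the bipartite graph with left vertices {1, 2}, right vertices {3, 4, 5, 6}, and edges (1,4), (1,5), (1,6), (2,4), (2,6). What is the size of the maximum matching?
2 (matching: (1,5), (2,6); upper bound min(|L|,|R|) = min(2,4) = 2)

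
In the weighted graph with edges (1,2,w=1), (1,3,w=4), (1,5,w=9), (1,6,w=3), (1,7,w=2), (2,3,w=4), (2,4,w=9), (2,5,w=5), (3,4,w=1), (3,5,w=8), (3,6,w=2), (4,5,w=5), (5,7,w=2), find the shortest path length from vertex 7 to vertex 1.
2 (path: 7 -> 1; weights 2 = 2)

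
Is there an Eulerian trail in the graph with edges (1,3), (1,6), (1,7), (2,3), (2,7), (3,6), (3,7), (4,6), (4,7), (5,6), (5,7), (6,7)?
Yes (the graph is connected and exactly 2 vertices have odd degree: {1, 6}; any Eulerian path must start and end at those)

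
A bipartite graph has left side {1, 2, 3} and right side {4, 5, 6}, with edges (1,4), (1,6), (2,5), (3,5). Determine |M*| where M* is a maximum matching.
2 (matching: (1,6), (2,5); upper bound min(|L|,|R|) = min(3,3) = 3)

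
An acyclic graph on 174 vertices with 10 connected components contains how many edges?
164 (Each of the 10 component trees on V_i vertices has V_i - 1 edges; summing gives V - C = 174 - 10 = 164)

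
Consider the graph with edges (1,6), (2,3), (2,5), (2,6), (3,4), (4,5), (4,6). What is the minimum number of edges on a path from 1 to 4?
2 (path: 1 -> 6 -> 4, 2 edges)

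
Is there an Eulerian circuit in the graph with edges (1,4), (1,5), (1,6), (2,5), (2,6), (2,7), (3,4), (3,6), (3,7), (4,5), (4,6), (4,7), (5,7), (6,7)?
No (6 vertices have odd degree: {1, 2, 3, 4, 6, 7}; Eulerian circuit requires 0)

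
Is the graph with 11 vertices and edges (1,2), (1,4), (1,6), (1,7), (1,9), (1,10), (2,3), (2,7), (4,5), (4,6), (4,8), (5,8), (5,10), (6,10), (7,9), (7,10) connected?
No, it has 2 components: {1, 2, 3, 4, 5, 6, 7, 8, 9, 10}, {11}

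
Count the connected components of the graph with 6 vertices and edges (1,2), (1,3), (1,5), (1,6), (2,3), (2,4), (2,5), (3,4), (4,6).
1 (components: {1, 2, 3, 4, 5, 6})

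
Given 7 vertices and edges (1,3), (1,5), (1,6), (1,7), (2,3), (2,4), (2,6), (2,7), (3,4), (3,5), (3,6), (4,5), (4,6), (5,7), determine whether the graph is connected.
Yes (BFS from 1 visits [1, 3, 5, 6, 7, 2, 4] — all 7 vertices reached)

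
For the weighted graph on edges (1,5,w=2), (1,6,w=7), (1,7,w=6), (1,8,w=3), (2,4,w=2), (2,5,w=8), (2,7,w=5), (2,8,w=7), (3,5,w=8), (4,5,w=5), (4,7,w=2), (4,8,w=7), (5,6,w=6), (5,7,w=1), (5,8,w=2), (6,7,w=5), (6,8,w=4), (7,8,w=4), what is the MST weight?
21 (MST edges: (1,5,w=2), (2,4,w=2), (3,5,w=8), (4,7,w=2), (5,7,w=1), (5,8,w=2), (6,8,w=4); sum of weights 2 + 2 + 8 + 2 + 1 + 2 + 4 = 21)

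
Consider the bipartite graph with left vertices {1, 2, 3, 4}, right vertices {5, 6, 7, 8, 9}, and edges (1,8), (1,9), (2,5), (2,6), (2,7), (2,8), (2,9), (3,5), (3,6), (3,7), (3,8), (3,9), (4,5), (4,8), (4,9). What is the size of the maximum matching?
4 (matching: (1,9), (2,6), (3,7), (4,8); upper bound min(|L|,|R|) = min(4,5) = 4)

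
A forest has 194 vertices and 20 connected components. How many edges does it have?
174 (Each of the 20 component trees on V_i vertices has V_i - 1 edges; summing gives V - C = 194 - 20 = 174)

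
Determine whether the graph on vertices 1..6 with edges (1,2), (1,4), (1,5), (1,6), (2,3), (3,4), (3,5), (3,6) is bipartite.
Yes. Partition: {1, 3}, {2, 4, 5, 6}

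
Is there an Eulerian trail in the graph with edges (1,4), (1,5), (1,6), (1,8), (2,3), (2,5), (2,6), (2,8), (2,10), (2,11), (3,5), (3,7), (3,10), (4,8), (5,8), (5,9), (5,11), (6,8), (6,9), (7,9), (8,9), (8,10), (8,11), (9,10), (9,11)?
Yes — and in fact it has an Eulerian circuit (the graph is connected and all 11 vertices have even degree)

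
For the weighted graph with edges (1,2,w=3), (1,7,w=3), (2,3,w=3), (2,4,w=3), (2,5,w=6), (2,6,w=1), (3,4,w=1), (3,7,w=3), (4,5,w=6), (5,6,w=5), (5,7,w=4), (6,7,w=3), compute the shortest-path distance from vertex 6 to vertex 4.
4 (path: 6 -> 2 -> 4; weights 1 + 3 = 4)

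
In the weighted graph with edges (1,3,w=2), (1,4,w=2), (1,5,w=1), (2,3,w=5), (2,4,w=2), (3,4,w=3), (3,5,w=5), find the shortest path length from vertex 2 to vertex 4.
2 (path: 2 -> 4; weights 2 = 2)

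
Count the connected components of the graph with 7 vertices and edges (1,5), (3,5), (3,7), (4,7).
3 (components: {1, 3, 4, 5, 7}, {2}, {6})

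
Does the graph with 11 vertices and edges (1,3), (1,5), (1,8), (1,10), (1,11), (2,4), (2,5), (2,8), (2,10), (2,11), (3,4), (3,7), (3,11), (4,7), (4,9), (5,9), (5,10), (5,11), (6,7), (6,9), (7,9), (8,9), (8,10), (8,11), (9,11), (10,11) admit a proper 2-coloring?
No (odd cycle of length 3: 5 -> 1 -> 10 -> 5)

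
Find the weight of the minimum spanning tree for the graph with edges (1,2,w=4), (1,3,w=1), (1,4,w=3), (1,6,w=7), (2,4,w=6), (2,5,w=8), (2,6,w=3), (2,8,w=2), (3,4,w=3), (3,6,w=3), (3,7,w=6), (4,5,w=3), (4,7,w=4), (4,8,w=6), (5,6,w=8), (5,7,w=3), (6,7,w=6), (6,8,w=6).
18 (MST edges: (1,3,w=1), (1,4,w=3), (2,6,w=3), (2,8,w=2), (3,6,w=3), (4,5,w=3), (5,7,w=3); sum of weights 1 + 3 + 3 + 2 + 3 + 3 + 3 = 18)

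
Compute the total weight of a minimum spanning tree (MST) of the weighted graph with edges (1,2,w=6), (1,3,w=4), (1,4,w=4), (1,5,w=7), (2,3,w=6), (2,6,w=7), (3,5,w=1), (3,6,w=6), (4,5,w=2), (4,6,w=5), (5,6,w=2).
15 (MST edges: (1,2,w=6), (1,4,w=4), (3,5,w=1), (4,5,w=2), (5,6,w=2); sum of weights 6 + 4 + 1 + 2 + 2 = 15)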